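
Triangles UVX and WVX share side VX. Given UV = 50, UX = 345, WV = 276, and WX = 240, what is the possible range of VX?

From triangle UVX: |50 − 345| < VX < 50 + 345, i.e. 295 < VX < 395.
From triangle WVX: 36 < VX < 516.
Both must hold, so VX lies in the intersection.

295 < VX < 395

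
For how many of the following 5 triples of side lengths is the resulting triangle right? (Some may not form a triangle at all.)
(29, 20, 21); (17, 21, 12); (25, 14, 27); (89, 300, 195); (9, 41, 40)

2

(29,20,21): 20²+21² = 841 = 29² → right
(17,21,12): 12²+17² = 433 < 441 = 21² → obtuse
(25,14,27): 14²+25² = 821 > 729 = 27² → acute
(89,300,195): 89+195 ≤ 300, not a triangle
(9,41,40): 9²+40² = 1681 = 41² → right
2 of the 5 are right.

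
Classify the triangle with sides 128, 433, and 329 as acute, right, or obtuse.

Compare the square of the longest side to the sum of squares of the other two: 128² + 329² = 124625 < 187489 = 433².

obtuse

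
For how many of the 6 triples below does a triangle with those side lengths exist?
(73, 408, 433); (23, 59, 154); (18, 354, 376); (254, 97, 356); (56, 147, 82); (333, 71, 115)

(73,408,433): 73+408 > 433 → valid
(23,59,154): 23+59 ≤ 154 → not valid
(18,354,376): 18+354 ≤ 376 → not valid
(97,254,356): 97+254 ≤ 356 → not valid
(56,82,147): 56+82 ≤ 147 → not valid
(71,115,333): 71+115 ≤ 333 → not valid
1 of the 6 triples forms a triangle.

1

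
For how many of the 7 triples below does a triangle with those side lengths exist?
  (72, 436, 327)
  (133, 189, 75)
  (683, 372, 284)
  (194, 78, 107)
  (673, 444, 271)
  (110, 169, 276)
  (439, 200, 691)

(72,327,436): 72+327 ≤ 436 → not valid
(75,133,189): 75+133 > 189 → valid
(284,372,683): 284+372 ≤ 683 → not valid
(78,107,194): 78+107 ≤ 194 → not valid
(271,444,673): 271+444 > 673 → valid
(110,169,276): 110+169 > 276 → valid
(200,439,691): 200+439 ≤ 691 → not valid
3 of the 7 triples form a triangle.

3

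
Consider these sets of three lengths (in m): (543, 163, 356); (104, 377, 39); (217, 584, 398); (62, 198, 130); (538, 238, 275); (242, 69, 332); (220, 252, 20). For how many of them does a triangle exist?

1

(163,356,543): 163+356 ≤ 543 → not valid
(39,104,377): 39+104 ≤ 377 → not valid
(217,398,584): 217+398 > 584 → valid
(62,130,198): 62+130 ≤ 198 → not valid
(238,275,538): 238+275 ≤ 538 → not valid
(69,242,332): 69+242 ≤ 332 → not valid
(20,220,252): 20+220 ≤ 252 → not valid
1 of the 7 triples forms a triangle.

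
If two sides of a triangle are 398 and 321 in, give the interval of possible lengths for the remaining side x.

By the triangle inequality, x must be less than 398 + 321 = 719 and greater than |398 − 321| = 77.

77 < x < 719 (in)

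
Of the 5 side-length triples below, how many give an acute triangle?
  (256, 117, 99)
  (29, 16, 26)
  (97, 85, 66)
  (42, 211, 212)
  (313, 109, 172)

3

(256,117,99): 99+117 ≤ 256, not a triangle
(29,16,26): 16²+26² = 932 > 841 = 29² → acute
(97,85,66): 66²+85² = 11581 > 9409 = 97² → acute
(42,211,212): 42²+211² = 46285 > 44944 = 212² → acute
(313,109,172): 109+172 ≤ 313, not a triangle
3 of the 5 are acute.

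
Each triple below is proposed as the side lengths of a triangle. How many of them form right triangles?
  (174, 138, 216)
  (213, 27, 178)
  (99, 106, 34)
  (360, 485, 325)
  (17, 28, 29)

1

(174,138,216): 138²+174² = 49320 > 46656 = 216² → acute
(213,27,178): 27+178 ≤ 213, not a triangle
(99,106,34): 34²+99² = 10957 < 11236 = 106² → obtuse
(360,485,325): 325²+360² = 235225 = 485² → right
(17,28,29): 17²+28² = 1073 > 841 = 29² → acute
1 of the 5 is right.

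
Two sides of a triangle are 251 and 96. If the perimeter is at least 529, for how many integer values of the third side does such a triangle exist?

165

Triangle inequality: 155 < x < 347. Perimeter ≥ 529 gives x ≥ 529 − 251 − 96 = 182.
So 182 ≤ x < 347; integers 182 through 346: 165 values.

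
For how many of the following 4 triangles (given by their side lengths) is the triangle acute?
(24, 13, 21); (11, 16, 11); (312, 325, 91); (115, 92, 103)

(24,13,21): 13²+21² = 610 > 576 = 24² → acute
(11,16,11): 11²+11² = 242 < 256 = 16² → obtuse
(312,325,91): 91²+312² = 105625 = 325² → right
(115,92,103): 92²+103² = 19073 > 13225 = 115² → acute
2 of the 4 are acute.

2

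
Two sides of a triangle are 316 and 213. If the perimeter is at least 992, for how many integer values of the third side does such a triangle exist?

Triangle inequality: 103 < x < 529. Perimeter ≥ 992 gives x ≥ 992 − 316 − 213 = 463.
So 463 ≤ x < 529; integers 463 through 528: 66 values.

66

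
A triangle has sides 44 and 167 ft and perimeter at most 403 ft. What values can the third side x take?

123 < x ≤ 192 ft

Triangle inequality alone gives 123 < x < 211.
The perimeter condition gives x ≤ 403 − 44 − 167 = 192.
Intersecting the two: 123 < x ≤ 192.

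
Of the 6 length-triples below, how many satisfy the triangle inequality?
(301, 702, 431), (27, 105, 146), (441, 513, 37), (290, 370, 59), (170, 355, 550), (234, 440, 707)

1

(301,431,702): 301+431 > 702 → valid
(27,105,146): 27+105 ≤ 146 → not valid
(37,441,513): 37+441 ≤ 513 → not valid
(59,290,370): 59+290 ≤ 370 → not valid
(170,355,550): 170+355 ≤ 550 → not valid
(234,440,707): 234+440 ≤ 707 → not valid
1 of the 6 triples forms a triangle.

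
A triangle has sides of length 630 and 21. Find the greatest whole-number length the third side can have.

650

The third side must be strictly less than 630 + 21 = 651.
The largest integer below 651 is 650.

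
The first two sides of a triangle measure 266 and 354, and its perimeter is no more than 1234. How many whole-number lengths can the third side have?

526

Triangle inequality: 88 < x < 620. Perimeter ≤ 1234 gives x ≤ 1234 − 266 − 354 = 614.
So 88 < x ≤ 614; integers 89 through 614: 526 values.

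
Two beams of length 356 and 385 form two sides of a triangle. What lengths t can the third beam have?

29 < t < 741

By the triangle inequality, t must be less than 356 + 385 = 741 and greater than |356 − 385| = 29.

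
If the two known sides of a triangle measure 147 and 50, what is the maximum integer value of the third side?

196

The third side must be strictly less than 147 + 50 = 197.
The largest integer below 197 is 196.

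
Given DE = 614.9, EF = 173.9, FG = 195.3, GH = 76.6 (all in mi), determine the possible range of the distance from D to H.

The maximum is all hops collinear in one direction: 614.9 + 173.9 + 195.3 + 76.6 = 1060.7.
The longest hop is 614.9; the others sum to 445.8. Folding the others back against it leaves at least 614.9 − 445.8 = 169.1.

169.1 ≤ DH ≤ 1060.7 mi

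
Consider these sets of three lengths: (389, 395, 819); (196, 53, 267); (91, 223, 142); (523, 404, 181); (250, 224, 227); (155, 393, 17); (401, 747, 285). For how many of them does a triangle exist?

(389,395,819): 389+395 ≤ 819 → not valid
(53,196,267): 53+196 ≤ 267 → not valid
(91,142,223): 91+142 > 223 → valid
(181,404,523): 181+404 > 523 → valid
(224,227,250): 224+227 > 250 → valid
(17,155,393): 17+155 ≤ 393 → not valid
(285,401,747): 285+401 ≤ 747 → not valid
3 of the 7 triples form a triangle.

3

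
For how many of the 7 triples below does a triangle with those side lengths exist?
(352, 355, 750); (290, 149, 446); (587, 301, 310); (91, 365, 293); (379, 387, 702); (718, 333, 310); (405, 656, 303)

4

(352,355,750): 352+355 ≤ 750 → not valid
(149,290,446): 149+290 ≤ 446 → not valid
(301,310,587): 301+310 > 587 → valid
(91,293,365): 91+293 > 365 → valid
(379,387,702): 379+387 > 702 → valid
(310,333,718): 310+333 ≤ 718 → not valid
(303,405,656): 303+405 > 656 → valid
4 of the 7 triples form a triangle.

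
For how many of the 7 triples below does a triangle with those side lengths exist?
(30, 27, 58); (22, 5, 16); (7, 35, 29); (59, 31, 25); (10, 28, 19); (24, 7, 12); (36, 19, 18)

(27,30,58): 27+30 ≤ 58 → not valid
(5,16,22): 5+16 ≤ 22 → not valid
(7,29,35): 7+29 > 35 → valid
(25,31,59): 25+31 ≤ 59 → not valid
(10,19,28): 10+19 > 28 → valid
(7,12,24): 7+12 ≤ 24 → not valid
(18,19,36): 18+19 > 36 → valid
3 of the 7 triples form a triangle.

3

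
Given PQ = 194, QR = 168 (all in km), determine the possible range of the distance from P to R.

26 ≤ PR ≤ 362 km

By the triangle inequality, |194 − 168| ≤ PR ≤ 194 + 168.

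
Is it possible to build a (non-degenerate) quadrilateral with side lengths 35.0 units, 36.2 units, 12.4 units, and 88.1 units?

For a quadrilateral, each side must be shorter than the sum of the others.
Here the longest side is 88.1, but the remaining 3 sides sum to only 83.6.

No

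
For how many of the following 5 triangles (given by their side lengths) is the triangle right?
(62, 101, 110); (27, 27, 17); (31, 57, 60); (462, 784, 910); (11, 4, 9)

1

(62,101,110): 62²+101² = 14045 > 12100 = 110² → acute
(27,27,17): 17²+27² = 1018 > 729 = 27² → acute
(31,57,60): 31²+57² = 4210 > 3600 = 60² → acute
(462,784,910): 462²+784² = 828100 = 910² → right
(11,4,9): 4²+9² = 97 < 121 = 11² → obtuse
1 of the 5 is right.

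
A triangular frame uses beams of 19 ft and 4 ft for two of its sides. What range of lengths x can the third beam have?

By the triangle inequality, x must be less than 19 + 4 = 23 and greater than |19 − 4| = 15.

15 < x < 23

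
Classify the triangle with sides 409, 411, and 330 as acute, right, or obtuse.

Compare the square of the longest side to the sum of squares of the other two: 330² + 409² = 276181 > 168921 = 411².

acute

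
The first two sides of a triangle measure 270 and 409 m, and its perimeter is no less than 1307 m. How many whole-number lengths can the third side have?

Triangle inequality: 139 < x < 679. Perimeter ≥ 1307 gives x ≥ 1307 − 270 − 409 = 628.
So 628 ≤ x < 679; integers 628 through 678: 51 values.

51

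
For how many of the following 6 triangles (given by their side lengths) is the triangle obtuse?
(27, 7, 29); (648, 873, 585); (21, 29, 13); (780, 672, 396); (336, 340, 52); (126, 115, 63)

2

(27,7,29): 7²+27² = 778 < 841 = 29² → obtuse
(648,873,585): 585²+648² = 762129 = 873² → right
(21,29,13): 13²+21² = 610 < 841 = 29² → obtuse
(780,672,396): 396²+672² = 608400 = 780² → right
(336,340,52): 52²+336² = 115600 = 340² → right
(126,115,63): 63²+115² = 17194 > 15876 = 126² → acute
2 of the 6 are obtuse.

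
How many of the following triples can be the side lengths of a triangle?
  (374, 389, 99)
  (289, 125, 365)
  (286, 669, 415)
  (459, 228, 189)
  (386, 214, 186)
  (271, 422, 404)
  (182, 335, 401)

(99,374,389): 99+374 > 389 → valid
(125,289,365): 125+289 > 365 → valid
(286,415,669): 286+415 > 669 → valid
(189,228,459): 189+228 ≤ 459 → not valid
(186,214,386): 186+214 > 386 → valid
(271,404,422): 271+404 > 422 → valid
(182,335,401): 182+335 > 401 → valid
6 of the 7 triples form a triangle.

6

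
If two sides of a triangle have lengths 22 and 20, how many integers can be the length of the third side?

39

The third side lies in the open interval (2, 42).
Integers from 3 to 41 inclusive: 41 − 3 + 1 = 39.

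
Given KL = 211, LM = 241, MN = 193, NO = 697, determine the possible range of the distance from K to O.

52 ≤ KO ≤ 1342

The maximum is all hops collinear in one direction: 211 + 241 + 193 + 697 = 1342.
The longest hop is 697; the others sum to 645. Folding the others back against it leaves at least 697 − 645 = 52.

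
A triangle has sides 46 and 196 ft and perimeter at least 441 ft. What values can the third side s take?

199 ≤ s < 242

Triangle inequality alone gives 150 < s < 242.
The perimeter condition gives s ≥ 441 − 46 − 196 = 199.
Intersecting the two: 199 ≤ s < 242.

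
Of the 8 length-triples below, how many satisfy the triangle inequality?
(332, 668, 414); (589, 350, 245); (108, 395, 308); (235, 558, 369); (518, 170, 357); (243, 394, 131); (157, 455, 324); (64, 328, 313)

7

(332,414,668): 332+414 > 668 → valid
(245,350,589): 245+350 > 589 → valid
(108,308,395): 108+308 > 395 → valid
(235,369,558): 235+369 > 558 → valid
(170,357,518): 170+357 > 518 → valid
(131,243,394): 131+243 ≤ 394 → not valid
(157,324,455): 157+324 > 455 → valid
(64,313,328): 64+313 > 328 → valid
7 of the 8 triples form a triangle.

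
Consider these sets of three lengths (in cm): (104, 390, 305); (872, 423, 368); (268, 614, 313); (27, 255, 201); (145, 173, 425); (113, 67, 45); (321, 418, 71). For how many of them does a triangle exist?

1

(104,305,390): 104+305 > 390 → valid
(368,423,872): 368+423 ≤ 872 → not valid
(268,313,614): 268+313 ≤ 614 → not valid
(27,201,255): 27+201 ≤ 255 → not valid
(145,173,425): 145+173 ≤ 425 → not valid
(45,67,113): 45+67 ≤ 113 → not valid
(71,321,418): 71+321 ≤ 418 → not valid
1 of the 7 triples forms a triangle.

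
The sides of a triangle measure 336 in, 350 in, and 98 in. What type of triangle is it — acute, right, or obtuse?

right

Compare the square of the longest side to the sum of squares of the other two: 98² + 336² = 122500 = 350².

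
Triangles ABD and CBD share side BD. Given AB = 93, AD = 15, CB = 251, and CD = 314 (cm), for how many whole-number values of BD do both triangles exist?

From triangle ABD: 78 < BD < 108.
From triangle CBD: 63 < BD < 565.
Intersection: 78 < BD < 108, so integers 79 through 107: 29 values.

29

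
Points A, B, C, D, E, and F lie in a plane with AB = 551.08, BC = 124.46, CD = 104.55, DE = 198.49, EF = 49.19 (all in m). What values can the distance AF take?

74.39 ≤ AF ≤ 1027.77 m

The maximum is all hops collinear in one direction: 551.08 + 124.46 + 104.55 + 198.49 + 49.19 = 1027.77.
The longest hop is 551.08; the others sum to 476.69. Folding the others back against it leaves at least 551.08 − 476.69 = 74.39.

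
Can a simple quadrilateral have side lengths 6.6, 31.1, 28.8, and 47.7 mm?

A quadrilateral exists iff every side is shorter than the sum of the others — equivalently, the longest side is less than the sum of the rest.
Longest side 47.7 < 66.5 (sum of the remaining 3), so yes.

Yes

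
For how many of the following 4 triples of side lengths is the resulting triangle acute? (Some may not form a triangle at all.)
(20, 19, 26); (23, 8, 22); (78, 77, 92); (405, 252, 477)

3

(20,19,26): 19²+20² = 761 > 676 = 26² → acute
(23,8,22): 8²+22² = 548 > 529 = 23² → acute
(78,77,92): 77²+78² = 12013 > 8464 = 92² → acute
(405,252,477): 252²+405² = 227529 = 477² → right
3 of the 4 are acute.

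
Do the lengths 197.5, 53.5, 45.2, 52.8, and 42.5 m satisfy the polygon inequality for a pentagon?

No

For a pentagon, each side must be shorter than the sum of the others.
Here the longest side is 197.5, but the remaining 4 sides sum to only 194.0.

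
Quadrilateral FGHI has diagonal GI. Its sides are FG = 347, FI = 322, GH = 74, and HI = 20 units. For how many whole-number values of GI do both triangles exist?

39

From triangle FGI: 25 < GI < 669.
From triangle HGI: 54 < GI < 94.
Intersection: 54 < GI < 94, so integers 55 through 93: 39 values.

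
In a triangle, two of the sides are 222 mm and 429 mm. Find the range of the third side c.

By the triangle inequality, c must be less than 222 + 429 = 651 and greater than |222 − 429| = 207.

207 < c < 651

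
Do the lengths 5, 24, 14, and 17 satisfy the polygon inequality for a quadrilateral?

A quadrilateral exists iff every side is shorter than the sum of the others — equivalently, the longest side is less than the sum of the rest.
Longest side 24 < 36 (sum of the remaining 3), so yes.

Yes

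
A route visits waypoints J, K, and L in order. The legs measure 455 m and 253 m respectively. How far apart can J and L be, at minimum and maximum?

By the triangle inequality, |455 − 253| ≤ JL ≤ 455 + 253.

202 ≤ JL ≤ 708 m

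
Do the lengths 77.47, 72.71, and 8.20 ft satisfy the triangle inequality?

The longest side is 77.47, and the other two sum to 80.91.
Since 80.91 > 77.47, the triangle inequality holds.

Yes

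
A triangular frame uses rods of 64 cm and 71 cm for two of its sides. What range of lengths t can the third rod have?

By the triangle inequality, t must be less than 64 + 71 = 135 and greater than |64 − 71| = 7.

7 < t < 135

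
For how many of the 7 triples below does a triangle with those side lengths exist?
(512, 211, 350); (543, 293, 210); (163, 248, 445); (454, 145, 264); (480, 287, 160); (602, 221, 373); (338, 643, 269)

1

(211,350,512): 211+350 > 512 → valid
(210,293,543): 210+293 ≤ 543 → not valid
(163,248,445): 163+248 ≤ 445 → not valid
(145,264,454): 145+264 ≤ 454 → not valid
(160,287,480): 160+287 ≤ 480 → not valid
(221,373,602): 221+373 ≤ 602 → not valid
(269,338,643): 269+338 ≤ 643 → not valid
1 of the 7 triples forms a triangle.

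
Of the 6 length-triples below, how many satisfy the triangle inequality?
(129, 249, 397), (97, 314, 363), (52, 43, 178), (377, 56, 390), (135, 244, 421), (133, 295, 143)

(129,249,397): 129+249 ≤ 397 → not valid
(97,314,363): 97+314 > 363 → valid
(43,52,178): 43+52 ≤ 178 → not valid
(56,377,390): 56+377 > 390 → valid
(135,244,421): 135+244 ≤ 421 → not valid
(133,143,295): 133+143 ≤ 295 → not valid
2 of the 6 triples form a triangle.

2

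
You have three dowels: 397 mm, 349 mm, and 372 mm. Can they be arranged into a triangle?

The longest side is 397, and the other two sum to 721.
Since 721 > 397, the triangle inequality holds.

Yes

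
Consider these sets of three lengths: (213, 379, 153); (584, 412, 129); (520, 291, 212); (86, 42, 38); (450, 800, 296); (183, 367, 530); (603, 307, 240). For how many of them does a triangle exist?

(153,213,379): 153+213 ≤ 379 → not valid
(129,412,584): 129+412 ≤ 584 → not valid
(212,291,520): 212+291 ≤ 520 → not valid
(38,42,86): 38+42 ≤ 86 → not valid
(296,450,800): 296+450 ≤ 800 → not valid
(183,367,530): 183+367 > 530 → valid
(240,307,603): 240+307 ≤ 603 → not valid
1 of the 7 triples forms a triangle.

1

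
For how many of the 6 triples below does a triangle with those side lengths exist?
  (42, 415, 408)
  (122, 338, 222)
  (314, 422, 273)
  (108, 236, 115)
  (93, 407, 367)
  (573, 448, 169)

5

(42,408,415): 42+408 > 415 → valid
(122,222,338): 122+222 > 338 → valid
(273,314,422): 273+314 > 422 → valid
(108,115,236): 108+115 ≤ 236 → not valid
(93,367,407): 93+367 > 407 → valid
(169,448,573): 169+448 > 573 → valid
5 of the 6 triples form a triangle.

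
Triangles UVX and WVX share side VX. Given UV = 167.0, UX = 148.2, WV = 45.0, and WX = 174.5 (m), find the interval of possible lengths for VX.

From triangle UVX: |167.0 − 148.2| < VX < 167.0 + 148.2, i.e. 18.8 < VX < 315.2.
From triangle WVX: 129.5 < VX < 219.5.
Both must hold, so VX lies in the intersection.

129.5 < VX < 219.5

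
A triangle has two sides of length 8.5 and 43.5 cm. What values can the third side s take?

By the triangle inequality, s must be less than 8.5 + 43.5 = 52.0 and greater than |8.5 − 43.5| = 35.0.

35.0 < s < 52.0 (cm)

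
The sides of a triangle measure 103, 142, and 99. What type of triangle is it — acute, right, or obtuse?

acute

Compare the square of the longest side to the sum of squares of the other two: 99² + 103² = 20410 > 20164 = 142².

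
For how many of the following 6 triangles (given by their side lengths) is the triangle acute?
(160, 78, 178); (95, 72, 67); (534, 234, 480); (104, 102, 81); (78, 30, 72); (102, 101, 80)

3

(160,78,178): 78²+160² = 31684 = 178² → right
(95,72,67): 67²+72² = 9673 > 9025 = 95² → acute
(534,234,480): 234²+480² = 285156 = 534² → right
(104,102,81): 81²+102² = 16965 > 10816 = 104² → acute
(78,30,72): 30²+72² = 6084 = 78² → right
(102,101,80): 80²+101² = 16601 > 10404 = 102² → acute
3 of the 6 are acute.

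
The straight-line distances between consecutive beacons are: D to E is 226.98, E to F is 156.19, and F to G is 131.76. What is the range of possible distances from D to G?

The maximum is all hops collinear in one direction: 226.98 + 156.19 + 131.76 = 514.93.
The longest hop is 226.98; the others sum to 287.95. Since 226.98 ≤ 287.95, the path can fold back on itself completely, so the minimum distance is 0.

0 ≤ DG ≤ 514.93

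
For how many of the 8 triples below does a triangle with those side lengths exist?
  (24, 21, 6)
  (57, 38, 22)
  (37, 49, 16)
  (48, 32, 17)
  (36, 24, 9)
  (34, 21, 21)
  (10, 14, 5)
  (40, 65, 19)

(6,21,24): 6+21 > 24 → valid
(22,38,57): 22+38 > 57 → valid
(16,37,49): 16+37 > 49 → valid
(17,32,48): 17+32 > 48 → valid
(9,24,36): 9+24 ≤ 36 → not valid
(21,21,34): 21+21 > 34 → valid
(5,10,14): 5+10 > 14 → valid
(19,40,65): 19+40 ≤ 65 → not valid
6 of the 8 triples form a triangle.

6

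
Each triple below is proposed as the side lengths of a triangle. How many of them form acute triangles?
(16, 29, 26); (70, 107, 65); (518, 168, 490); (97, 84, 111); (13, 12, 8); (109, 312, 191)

(16,29,26): 16²+26² = 932 > 841 = 29² → acute
(70,107,65): 65²+70² = 9125 < 11449 = 107² → obtuse
(518,168,490): 168²+490² = 268324 = 518² → right
(97,84,111): 84²+97² = 16465 > 12321 = 111² → acute
(13,12,8): 8²+12² = 208 > 169 = 13² → acute
(109,312,191): 109+191 ≤ 312, not a triangle
3 of the 6 are acute.

3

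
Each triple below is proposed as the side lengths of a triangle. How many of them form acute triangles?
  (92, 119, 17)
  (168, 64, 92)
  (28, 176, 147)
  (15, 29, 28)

1

(92,119,17): 17+92 ≤ 119, not a triangle
(168,64,92): 64+92 ≤ 168, not a triangle
(28,176,147): 28+147 ≤ 176, not a triangle
(15,29,28): 15²+28² = 1009 > 841 = 29² → acute
1 of the 4 is acute.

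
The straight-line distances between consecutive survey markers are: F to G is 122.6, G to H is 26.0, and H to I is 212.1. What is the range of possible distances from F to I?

The maximum is all hops collinear in one direction: 122.6 + 26.0 + 212.1 = 360.7.
The longest hop is 212.1; the others sum to 148.6. Folding the others back against it leaves at least 212.1 − 148.6 = 63.5.

63.5 ≤ FI ≤ 360.7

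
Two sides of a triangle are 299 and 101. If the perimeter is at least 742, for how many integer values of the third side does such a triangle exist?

Triangle inequality: 198 < x < 400. Perimeter ≥ 742 gives x ≥ 742 − 299 − 101 = 342.
So 342 ≤ x < 400; integers 342 through 399: 58 values.

58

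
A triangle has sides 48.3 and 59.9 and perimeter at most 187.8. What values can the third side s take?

Triangle inequality alone gives 11.6 < s < 108.2.
The perimeter condition gives s ≤ 187.8 − 48.3 − 59.9 = 79.6.
Intersecting the two: 11.6 < s ≤ 79.6.

11.6 < s ≤ 79.6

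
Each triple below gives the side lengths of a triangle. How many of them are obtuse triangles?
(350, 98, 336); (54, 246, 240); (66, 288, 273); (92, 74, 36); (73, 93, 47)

3

(350,98,336): 98²+336² = 122500 = 350² → right
(54,246,240): 54²+240² = 60516 = 246² → right
(66,288,273): 66²+273² = 78885 < 82944 = 288² → obtuse
(92,74,36): 36²+74² = 6772 < 8464 = 92² → obtuse
(73,93,47): 47²+73² = 7538 < 8649 = 93² → obtuse
3 of the 5 are obtuse.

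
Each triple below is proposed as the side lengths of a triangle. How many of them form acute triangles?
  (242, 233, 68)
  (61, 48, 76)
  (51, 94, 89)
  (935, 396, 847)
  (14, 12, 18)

(242,233,68): 68²+233² = 58913 > 58564 = 242² → acute
(61,48,76): 48²+61² = 6025 > 5776 = 76² → acute
(51,94,89): 51²+89² = 10522 > 8836 = 94² → acute
(935,396,847): 396²+847² = 874225 = 935² → right
(14,12,18): 12²+14² = 340 > 324 = 18² → acute
4 of the 5 are acute.

4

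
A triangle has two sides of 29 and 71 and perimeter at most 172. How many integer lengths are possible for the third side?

Triangle inequality: 42 < x < 100. Perimeter ≤ 172 gives x ≤ 172 − 29 − 71 = 72.
So 42 < x ≤ 72; integers 43 through 72: 30 values.

30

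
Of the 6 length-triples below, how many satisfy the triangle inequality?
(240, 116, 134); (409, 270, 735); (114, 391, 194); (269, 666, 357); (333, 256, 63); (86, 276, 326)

(116,134,240): 116+134 > 240 → valid
(270,409,735): 270+409 ≤ 735 → not valid
(114,194,391): 114+194 ≤ 391 → not valid
(269,357,666): 269+357 ≤ 666 → not valid
(63,256,333): 63+256 ≤ 333 → not valid
(86,276,326): 86+276 > 326 → valid
2 of the 6 triples form a triangle.

2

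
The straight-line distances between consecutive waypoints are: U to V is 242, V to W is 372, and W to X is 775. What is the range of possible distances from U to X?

The maximum is all hops collinear in one direction: 242 + 372 + 775 = 1389.
The longest hop is 775; the others sum to 614. Folding the others back against it leaves at least 775 − 614 = 161.

161 ≤ UX ≤ 1389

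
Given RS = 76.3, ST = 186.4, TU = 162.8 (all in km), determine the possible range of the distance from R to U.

0 ≤ RU ≤ 425.5 km

The maximum is all hops collinear in one direction: 76.3 + 186.4 + 162.8 = 425.5.
The longest hop is 186.4; the others sum to 239.1. Since 186.4 ≤ 239.1, the path can fold back on itself completely, so the minimum distance is 0.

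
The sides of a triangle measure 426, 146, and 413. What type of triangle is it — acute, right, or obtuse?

acute

Compare the square of the longest side to the sum of squares of the other two: 146² + 413² = 191885 > 181476 = 426².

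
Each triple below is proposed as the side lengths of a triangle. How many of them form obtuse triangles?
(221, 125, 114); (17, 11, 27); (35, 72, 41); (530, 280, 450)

(221,125,114): 114²+125² = 28621 < 48841 = 221² → obtuse
(17,11,27): 11²+17² = 410 < 729 = 27² → obtuse
(35,72,41): 35²+41² = 2906 < 5184 = 72² → obtuse
(530,280,450): 280²+450² = 280900 = 530² → right
3 of the 4 are obtuse.

3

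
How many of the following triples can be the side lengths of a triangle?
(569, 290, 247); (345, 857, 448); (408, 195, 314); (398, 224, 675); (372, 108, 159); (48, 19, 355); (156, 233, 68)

(247,290,569): 247+290 ≤ 569 → not valid
(345,448,857): 345+448 ≤ 857 → not valid
(195,314,408): 195+314 > 408 → valid
(224,398,675): 224+398 ≤ 675 → not valid
(108,159,372): 108+159 ≤ 372 → not valid
(19,48,355): 19+48 ≤ 355 → not valid
(68,156,233): 68+156 ≤ 233 → not valid
1 of the 7 triples forms a triangle.

1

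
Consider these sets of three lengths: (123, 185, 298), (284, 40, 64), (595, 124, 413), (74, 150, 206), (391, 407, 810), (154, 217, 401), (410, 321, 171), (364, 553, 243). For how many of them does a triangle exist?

(123,185,298): 123+185 > 298 → valid
(40,64,284): 40+64 ≤ 284 → not valid
(124,413,595): 124+413 ≤ 595 → not valid
(74,150,206): 74+150 > 206 → valid
(391,407,810): 391+407 ≤ 810 → not valid
(154,217,401): 154+217 ≤ 401 → not valid
(171,321,410): 171+321 > 410 → valid
(243,364,553): 243+364 > 553 → valid
4 of the 8 triples form a triangle.

4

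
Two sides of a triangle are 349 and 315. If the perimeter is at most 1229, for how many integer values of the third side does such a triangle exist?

531

Triangle inequality: 34 < x < 664. Perimeter ≤ 1229 gives x ≤ 1229 − 349 − 315 = 565.
So 34 < x ≤ 565; integers 35 through 565: 531 values.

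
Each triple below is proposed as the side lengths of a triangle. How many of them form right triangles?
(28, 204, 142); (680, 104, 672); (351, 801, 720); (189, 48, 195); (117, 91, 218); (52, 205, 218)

3

(28,204,142): 28+142 ≤ 204, not a triangle
(680,104,672): 104²+672² = 462400 = 680² → right
(351,801,720): 351²+720² = 641601 = 801² → right
(189,48,195): 48²+189² = 38025 = 195² → right
(117,91,218): 91+117 ≤ 218, not a triangle
(52,205,218): 52²+205² = 44729 < 47524 = 218² → obtuse
3 of the 6 are right.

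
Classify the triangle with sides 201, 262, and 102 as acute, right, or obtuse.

Compare the square of the longest side to the sum of squares of the other two: 102² + 201² = 50805 < 68644 = 262².

obtuse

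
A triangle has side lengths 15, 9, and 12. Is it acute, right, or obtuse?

Compare the square of the longest side to the sum of squares of the other two: 9² + 12² = 225 = 15².

right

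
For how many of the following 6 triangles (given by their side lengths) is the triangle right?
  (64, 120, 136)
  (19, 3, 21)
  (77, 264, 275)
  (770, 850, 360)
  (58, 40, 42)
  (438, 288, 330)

5

(64,120,136): 64²+120² = 18496 = 136² → right
(19,3,21): 3²+19² = 370 < 441 = 21² → obtuse
(77,264,275): 77²+264² = 75625 = 275² → right
(770,850,360): 360²+770² = 722500 = 850² → right
(58,40,42): 40²+42² = 3364 = 58² → right
(438,288,330): 288²+330² = 191844 = 438² → right
5 of the 6 are right.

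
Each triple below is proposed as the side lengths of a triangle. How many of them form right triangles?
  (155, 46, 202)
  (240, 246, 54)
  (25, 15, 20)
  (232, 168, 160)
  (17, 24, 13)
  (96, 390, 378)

(155,46,202): 46+155 ≤ 202, not a triangle
(240,246,54): 54²+240² = 60516 = 246² → right
(25,15,20): 15²+20² = 625 = 25² → right
(232,168,160): 160²+168² = 53824 = 232² → right
(17,24,13): 13²+17² = 458 < 576 = 24² → obtuse
(96,390,378): 96²+378² = 152100 = 390² → right
4 of the 6 are right.

4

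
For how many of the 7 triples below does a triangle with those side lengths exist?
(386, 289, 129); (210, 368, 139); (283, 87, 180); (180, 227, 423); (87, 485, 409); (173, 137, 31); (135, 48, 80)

(129,289,386): 129+289 > 386 → valid
(139,210,368): 139+210 ≤ 368 → not valid
(87,180,283): 87+180 ≤ 283 → not valid
(180,227,423): 180+227 ≤ 423 → not valid
(87,409,485): 87+409 > 485 → valid
(31,137,173): 31+137 ≤ 173 → not valid
(48,80,135): 48+80 ≤ 135 → not valid
2 of the 7 triples form a triangle.

2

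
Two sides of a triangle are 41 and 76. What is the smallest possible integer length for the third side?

36

The third side must be strictly greater than |41 − 76| = 35.
The smallest integer above 35 is 36.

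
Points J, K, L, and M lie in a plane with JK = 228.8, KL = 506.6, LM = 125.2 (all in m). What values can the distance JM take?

The maximum is all hops collinear in one direction: 228.8 + 506.6 + 125.2 = 860.6.
The longest hop is 506.6; the others sum to 354.0. Folding the others back against it leaves at least 506.6 − 354.0 = 152.6.

152.6 ≤ JM ≤ 860.6 m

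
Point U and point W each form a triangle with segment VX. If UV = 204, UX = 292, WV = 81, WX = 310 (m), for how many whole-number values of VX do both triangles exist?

161

From triangle UVX: 88 < VX < 496.
From triangle WVX: 229 < VX < 391.
Intersection: 229 < VX < 391, so integers 230 through 390: 161 values.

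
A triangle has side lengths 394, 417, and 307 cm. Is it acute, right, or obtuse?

acute

Compare the square of the longest side to the sum of squares of the other two: 307² + 394² = 249485 > 173889 = 417².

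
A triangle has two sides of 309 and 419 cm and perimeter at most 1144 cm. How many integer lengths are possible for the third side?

306

Triangle inequality: 110 < x < 728. Perimeter ≤ 1144 gives x ≤ 1144 − 309 − 419 = 416.
So 110 < x ≤ 416; integers 111 through 416: 306 values.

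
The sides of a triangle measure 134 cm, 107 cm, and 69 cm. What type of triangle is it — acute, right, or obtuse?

obtuse

Compare the square of the longest side to the sum of squares of the other two: 69² + 107² = 16210 < 17956 = 134².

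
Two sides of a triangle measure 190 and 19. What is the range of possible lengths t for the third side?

By the triangle inequality, t must be less than 190 + 19 = 209 and greater than |190 − 19| = 171.

171 < t < 209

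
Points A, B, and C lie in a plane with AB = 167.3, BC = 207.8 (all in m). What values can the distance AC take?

By the triangle inequality, |167.3 − 207.8| ≤ AC ≤ 167.3 + 207.8.

40.5 ≤ AC ≤ 375.1 m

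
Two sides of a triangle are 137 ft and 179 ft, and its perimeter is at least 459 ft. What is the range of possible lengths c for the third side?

Triangle inequality alone gives 42 < c < 316.
The perimeter condition gives c ≥ 459 − 137 − 179 = 143.
Intersecting the two: 143 ≤ c < 316.

143 ≤ c < 316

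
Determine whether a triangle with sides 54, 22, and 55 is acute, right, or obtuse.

acute

Compare the square of the longest side to the sum of squares of the other two: 22² + 54² = 3400 > 3025 = 55².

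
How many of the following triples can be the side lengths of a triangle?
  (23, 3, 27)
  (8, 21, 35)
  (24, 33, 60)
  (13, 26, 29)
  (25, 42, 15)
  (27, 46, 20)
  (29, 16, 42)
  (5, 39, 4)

3

(3,23,27): 3+23 ≤ 27 → not valid
(8,21,35): 8+21 ≤ 35 → not valid
(24,33,60): 24+33 ≤ 60 → not valid
(13,26,29): 13+26 > 29 → valid
(15,25,42): 15+25 ≤ 42 → not valid
(20,27,46): 20+27 > 46 → valid
(16,29,42): 16+29 > 42 → valid
(4,5,39): 4+5 ≤ 39 → not valid
3 of the 8 triples form a triangle.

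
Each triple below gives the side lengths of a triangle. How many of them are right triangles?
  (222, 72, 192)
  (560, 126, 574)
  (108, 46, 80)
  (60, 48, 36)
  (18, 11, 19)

(222,72,192): 72²+192² = 42048 < 49284 = 222² → obtuse
(560,126,574): 126²+560² = 329476 = 574² → right
(108,46,80): 46²+80² = 8516 < 11664 = 108² → obtuse
(60,48,36): 36²+48² = 3600 = 60² → right
(18,11,19): 11²+18² = 445 > 361 = 19² → acute
2 of the 5 are right.

2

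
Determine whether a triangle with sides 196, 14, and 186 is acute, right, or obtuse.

Compare the square of the longest side to the sum of squares of the other two: 14² + 186² = 34792 < 38416 = 196².

obtuse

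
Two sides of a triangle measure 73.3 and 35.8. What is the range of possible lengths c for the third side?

By the triangle inequality, c must be less than 73.3 + 35.8 = 109.1 and greater than |73.3 − 35.8| = 37.5.

37.5 < c < 109.1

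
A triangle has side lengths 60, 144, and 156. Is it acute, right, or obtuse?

right

Compare the square of the longest side to the sum of squares of the other two: 60² + 144² = 24336 = 156².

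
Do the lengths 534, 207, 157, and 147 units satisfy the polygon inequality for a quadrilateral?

No

For a quadrilateral, each side must be shorter than the sum of the others.
Here the longest side is 534, but the remaining 3 sides sum to only 511.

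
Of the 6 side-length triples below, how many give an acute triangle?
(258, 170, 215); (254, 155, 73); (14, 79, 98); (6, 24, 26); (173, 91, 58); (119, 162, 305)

1

(258,170,215): 170²+215² = 75125 > 66564 = 258² → acute
(254,155,73): 73+155 ≤ 254, not a triangle
(14,79,98): 14+79 ≤ 98, not a triangle
(6,24,26): 6²+24² = 612 < 676 = 26² → obtuse
(173,91,58): 58+91 ≤ 173, not a triangle
(119,162,305): 119+162 ≤ 305, not a triangle
1 of the 6 is acute.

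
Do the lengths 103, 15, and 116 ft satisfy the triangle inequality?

The longest side is 116, and the other two sum to 118.
Since 118 > 116, the triangle inequality holds.

Yes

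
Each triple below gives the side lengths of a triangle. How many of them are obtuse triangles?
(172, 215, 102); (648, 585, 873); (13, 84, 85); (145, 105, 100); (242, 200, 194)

1

(172,215,102): 102²+172² = 39988 < 46225 = 215² → obtuse
(648,585,873): 585²+648² = 762129 = 873² → right
(13,84,85): 13²+84² = 7225 = 85² → right
(145,105,100): 100²+105² = 21025 = 145² → right
(242,200,194): 194²+200² = 77636 > 58564 = 242² → acute
1 of the 5 is obtuse.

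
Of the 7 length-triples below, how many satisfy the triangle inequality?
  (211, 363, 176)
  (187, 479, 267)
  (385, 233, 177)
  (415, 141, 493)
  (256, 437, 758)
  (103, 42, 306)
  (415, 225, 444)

4

(176,211,363): 176+211 > 363 → valid
(187,267,479): 187+267 ≤ 479 → not valid
(177,233,385): 177+233 > 385 → valid
(141,415,493): 141+415 > 493 → valid
(256,437,758): 256+437 ≤ 758 → not valid
(42,103,306): 42+103 ≤ 306 → not valid
(225,415,444): 225+415 > 444 → valid
4 of the 7 triples form a triangle.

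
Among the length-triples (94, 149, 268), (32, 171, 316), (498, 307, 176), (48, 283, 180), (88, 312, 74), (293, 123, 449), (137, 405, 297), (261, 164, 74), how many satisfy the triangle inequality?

(94,149,268): 94+149 ≤ 268 → not valid
(32,171,316): 32+171 ≤ 316 → not valid
(176,307,498): 176+307 ≤ 498 → not valid
(48,180,283): 48+180 ≤ 283 → not valid
(74,88,312): 74+88 ≤ 312 → not valid
(123,293,449): 123+293 ≤ 449 → not valid
(137,297,405): 137+297 > 405 → valid
(74,164,261): 74+164 ≤ 261 → not valid
1 of the 8 triples forms a triangle.

1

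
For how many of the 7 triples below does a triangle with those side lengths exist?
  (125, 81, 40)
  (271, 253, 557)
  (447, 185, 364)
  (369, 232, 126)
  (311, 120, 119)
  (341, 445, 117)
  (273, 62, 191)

(40,81,125): 40+81 ≤ 125 → not valid
(253,271,557): 253+271 ≤ 557 → not valid
(185,364,447): 185+364 > 447 → valid
(126,232,369): 126+232 ≤ 369 → not valid
(119,120,311): 119+120 ≤ 311 → not valid
(117,341,445): 117+341 > 445 → valid
(62,191,273): 62+191 ≤ 273 → not valid
2 of the 7 triples form a triangle.

2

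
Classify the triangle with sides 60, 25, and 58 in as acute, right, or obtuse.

Compare the square of the longest side to the sum of squares of the other two: 25² + 58² = 3989 > 3600 = 60².

acute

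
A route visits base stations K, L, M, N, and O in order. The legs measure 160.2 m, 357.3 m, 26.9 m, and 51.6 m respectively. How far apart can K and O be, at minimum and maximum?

The maximum is all hops collinear in one direction: 160.2 + 357.3 + 26.9 + 51.6 = 596.0.
The longest hop is 357.3; the others sum to 238.7. Folding the others back against it leaves at least 357.3 − 238.7 = 118.6.

118.6 ≤ KO ≤ 596.0 m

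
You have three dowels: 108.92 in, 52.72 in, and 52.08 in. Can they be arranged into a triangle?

The longest side is 108.92, but the other two sum to only 104.80.
104.80 < 108.92, so the triangle inequality fails.

No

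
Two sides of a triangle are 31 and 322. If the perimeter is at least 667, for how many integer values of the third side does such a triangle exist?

39

Triangle inequality: 291 < x < 353. Perimeter ≥ 667 gives x ≥ 667 − 31 − 322 = 314.
So 314 ≤ x < 353; integers 314 through 352: 39 values.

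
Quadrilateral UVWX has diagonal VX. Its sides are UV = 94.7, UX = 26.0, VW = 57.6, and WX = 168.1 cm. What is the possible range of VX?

110.5 < VX < 120.7

From triangle UVX: |94.7 − 26.0| < VX < 94.7 + 26.0, i.e. 68.7 < VX < 120.7.
From triangle WVX: 110.5 < VX < 225.7.
Both must hold, so VX lies in the intersection.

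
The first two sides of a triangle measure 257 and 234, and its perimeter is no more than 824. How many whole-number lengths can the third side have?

Triangle inequality: 23 < x < 491. Perimeter ≤ 824 gives x ≤ 824 − 257 − 234 = 333.
So 23 < x ≤ 333; integers 24 through 333: 310 values.

310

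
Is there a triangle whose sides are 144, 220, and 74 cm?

The longest side is 220, but the other two sum to only 218.
218 < 220, so the triangle inequality fails.

No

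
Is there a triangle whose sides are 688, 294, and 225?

The longest side is 688, but the other two sum to only 519.
519 < 688, so the triangle inequality fails.

No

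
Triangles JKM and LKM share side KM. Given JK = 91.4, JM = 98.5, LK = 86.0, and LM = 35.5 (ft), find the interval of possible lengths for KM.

From triangle JKM: |91.4 − 98.5| < KM < 91.4 + 98.5, i.e. 7.1 < KM < 189.9.
From triangle LKM: 50.5 < KM < 121.5.
Both must hold, so KM lies in the intersection.

50.5 < KM < 121.5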